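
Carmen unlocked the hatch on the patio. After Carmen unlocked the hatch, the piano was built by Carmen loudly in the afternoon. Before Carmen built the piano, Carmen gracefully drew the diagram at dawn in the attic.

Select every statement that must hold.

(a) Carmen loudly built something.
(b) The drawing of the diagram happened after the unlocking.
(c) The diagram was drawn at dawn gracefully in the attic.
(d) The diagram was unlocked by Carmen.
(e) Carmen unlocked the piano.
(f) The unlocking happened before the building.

(a), (c), (f)

(a) Entailed — the original entails any weakening of itself; this just drops 'in the afternoon' and generalizes the patient.
(b) Not entailed — the narrative doesn't order the unlocking relative to the drawing.
(c) Entailed — every conjunct here is already in the original drawing event.
(d) Not entailed — Carmen unlocked the hatch, not the diagram; the diagram belongs to the drawing event.
(e) Not entailed — Carmen unlocked the hatch, not the piano; the piano belongs to the building event.
(f) Entailed — the narrative places the unlocking before the building.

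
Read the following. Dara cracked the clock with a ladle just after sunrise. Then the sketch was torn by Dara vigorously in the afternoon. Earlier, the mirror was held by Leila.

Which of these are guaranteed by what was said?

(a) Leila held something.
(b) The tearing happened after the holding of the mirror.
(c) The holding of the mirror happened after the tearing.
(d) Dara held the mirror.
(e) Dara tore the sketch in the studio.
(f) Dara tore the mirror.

(a), (b)

(a) Entailed — every conjunct here is already in the original holding event.
(b) Entailed — the narrative places the holding before the tearing.
(c) Not entailed — the narrative places the holding before the tearing, not after.
(d) Not entailed — the passage has Leila holding the mirror, not Dara.
(e) Not entailed — 'in the studio' adds information not in the original event.
(f) Not entailed — Dara tore the sketch, not the mirror; the mirror belongs to the holding event.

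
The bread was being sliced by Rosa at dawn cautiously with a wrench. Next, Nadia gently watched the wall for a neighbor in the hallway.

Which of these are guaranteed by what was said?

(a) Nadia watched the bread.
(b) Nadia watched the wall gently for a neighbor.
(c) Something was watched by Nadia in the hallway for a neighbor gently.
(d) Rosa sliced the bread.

(b), (c)

(a) Not entailed — Nadia watched the wall, not the bread; the bread belongs to the slicing event.
(b) Entailed — this follows by dropping conjuncts from the watching event's description.
(c) Entailed — this follows by dropping conjuncts from the watching event's description.
(d) Not entailed — 'was slicing' is progressive on an accomplishment; it does not entail the completed 'sliced'.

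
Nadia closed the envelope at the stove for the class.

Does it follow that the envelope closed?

yes

'Nadia closed the envelope' is the causative; it entails the inchoative 'the envelope closed'.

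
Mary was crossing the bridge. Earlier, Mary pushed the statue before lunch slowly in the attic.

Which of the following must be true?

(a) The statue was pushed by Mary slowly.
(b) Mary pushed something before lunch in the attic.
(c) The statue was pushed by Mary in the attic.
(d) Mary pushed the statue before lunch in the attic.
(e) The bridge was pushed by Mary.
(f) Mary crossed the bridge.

(a), (b), (c), (d)

(a) Entailed — dropping 'in the attic', 'before lunch' leaves a sub-description the original still satisfies.
(b) Entailed — every conjunct here is already in the original pushing event.
(c) Entailed — every conjunct here is already in the original pushing event.
(d) Entailed — every conjunct here is already in the original pushing event.
(e) Not entailed — Mary pushed the statue, not the bridge; the bridge belongs to the crossing event.
(f) Not entailed — 'was crossing' is progressive on an accomplishment; it does not entail the completed 'crossed'.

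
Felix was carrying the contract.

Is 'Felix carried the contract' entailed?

yes

'carry' is atelic; if Felix was carrying the contract, then Felix carried the contract (for some time).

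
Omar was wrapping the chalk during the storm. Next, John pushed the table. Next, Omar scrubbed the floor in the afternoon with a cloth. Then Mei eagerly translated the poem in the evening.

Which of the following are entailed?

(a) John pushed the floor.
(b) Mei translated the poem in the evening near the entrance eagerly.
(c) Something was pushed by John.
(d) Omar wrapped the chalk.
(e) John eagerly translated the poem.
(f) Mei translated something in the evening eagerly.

(a) Not entailed — John pushed the table, not the floor; the floor belongs to the scrubbing event.
(b) Not entailed — 'near the entrance' adds information not in the original event.
(c) Entailed — the original entails any weakening of itself; this just generalizes the patient.
(d) Not entailed — 'was wrapping' is progressive on an accomplishment; it does not entail the completed 'wrapped'.
(e) Not entailed — the passage has Mei translating the poem, not John.
(f) Entailed — every conjunct here is already in the original translating event.

(c), (f)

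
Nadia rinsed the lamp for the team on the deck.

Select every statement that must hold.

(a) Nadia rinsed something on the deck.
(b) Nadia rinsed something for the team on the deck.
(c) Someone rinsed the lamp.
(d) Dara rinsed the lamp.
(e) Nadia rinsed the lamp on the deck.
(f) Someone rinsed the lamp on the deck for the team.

(a), (b), (c), (e), (f)

(a) Entailed — every conjunct here is already in the original rinsing event.
(b) Entailed — the original entails any weakening of itself; this just generalizes the patient.
(c) Entailed — this follows by dropping conjuncts from the rinsing event's description.
(d) Not entailed — the passage has Nadia rinsing the lamp, not Dara.
(e) Entailed — every conjunct here is already in the original rinsing event.
(f) Entailed — every conjunct here is already in the original rinsing event.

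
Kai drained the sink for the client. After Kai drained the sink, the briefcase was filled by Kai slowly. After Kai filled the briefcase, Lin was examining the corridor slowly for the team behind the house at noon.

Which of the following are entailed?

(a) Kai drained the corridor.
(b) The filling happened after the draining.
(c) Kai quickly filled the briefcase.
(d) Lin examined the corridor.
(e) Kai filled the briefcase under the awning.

(b), (d)

(a) Not entailed — Kai drained the sink, not the corridor; the corridor belongs to the examining event.
(b) Entailed — the narrative places the draining before the filling.
(c) Not entailed — 'quickly' adds a manner not in (and inconsistent with) the original.
(d) Entailed — 'examine' is an activity; 'was examining' entails that some examining happened, so 'examined' holds.
(e) Not entailed — 'under the awning' adds information not in the original event.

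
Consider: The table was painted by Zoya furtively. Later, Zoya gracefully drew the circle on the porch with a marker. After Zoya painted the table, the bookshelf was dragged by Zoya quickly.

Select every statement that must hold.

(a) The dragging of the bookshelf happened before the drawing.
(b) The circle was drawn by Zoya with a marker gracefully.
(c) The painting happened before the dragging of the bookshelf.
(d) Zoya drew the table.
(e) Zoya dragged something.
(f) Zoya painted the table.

(a) Not entailed — the narrative doesn't order the dragging relative to the drawing.
(b) Entailed — every conjunct here is already in the original drawing event.
(c) Entailed — the narrative places the painting before the dragging.
(d) Not entailed — Zoya drew the circle, not the table; the table belongs to the painting event.
(e) Entailed — dropping 'quickly' and generalizing the patient leaves a sub-description the original still satisfies.
(f) Entailed — every conjunct here is already in the original painting event.

(b), (c), (e), (f)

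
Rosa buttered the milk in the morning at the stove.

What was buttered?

the milk

'the milk' marks the patient of the buttering event.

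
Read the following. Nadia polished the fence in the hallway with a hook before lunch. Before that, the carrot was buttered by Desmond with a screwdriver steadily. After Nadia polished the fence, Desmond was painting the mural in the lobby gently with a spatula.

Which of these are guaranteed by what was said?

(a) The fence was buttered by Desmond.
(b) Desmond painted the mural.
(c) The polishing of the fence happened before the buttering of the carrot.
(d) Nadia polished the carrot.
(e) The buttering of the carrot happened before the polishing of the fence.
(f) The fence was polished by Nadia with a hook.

(e), (f)

(a) Not entailed — Desmond buttered the carrot, not the fence; the fence belongs to the polishing event.
(b) Not entailed — 'was painting' is progressive on an accomplishment; it does not entail the completed 'painted'.
(c) Not entailed — the narrative places the buttering before the polishing, not after.
(d) Not entailed — Nadia polished the fence, not the carrot; the carrot belongs to the buttering event.
(e) Entailed — the narrative places the buttering before the polishing.
(f) Entailed — the original entails any weakening of itself; this just drops 'before lunch', 'in the hallway'.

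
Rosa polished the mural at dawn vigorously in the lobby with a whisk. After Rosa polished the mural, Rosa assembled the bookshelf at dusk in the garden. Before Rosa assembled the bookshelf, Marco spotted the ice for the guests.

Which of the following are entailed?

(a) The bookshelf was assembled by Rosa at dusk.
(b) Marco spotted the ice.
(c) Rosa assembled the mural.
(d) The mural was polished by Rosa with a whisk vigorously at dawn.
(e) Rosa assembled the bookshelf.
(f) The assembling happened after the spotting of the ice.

(a), (b), (d), (e), (f)

(a) Entailed — this follows by dropping conjuncts from the assembling event's description.
(b) Entailed — dropping 'for the guests' leaves a sub-description the original still satisfies.
(c) Not entailed — Rosa assembled the bookshelf, not the mural; the mural belongs to the polishing event.
(d) Entailed — every conjunct here is already in the original polishing event.
(e) Entailed — every conjunct here is already in the original assembling event.
(f) Entailed — the narrative places the spotting before the assembling.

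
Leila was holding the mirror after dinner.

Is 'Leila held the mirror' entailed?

'hold' is atelic; if Leila was holding the mirror, then Leila held the mirror (for some time).

yes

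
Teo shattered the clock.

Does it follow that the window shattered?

Nothing is said about any window; only the clock is affected.

no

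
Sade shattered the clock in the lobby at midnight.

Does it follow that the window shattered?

no

Nothing is said about any window; only the clock is affected.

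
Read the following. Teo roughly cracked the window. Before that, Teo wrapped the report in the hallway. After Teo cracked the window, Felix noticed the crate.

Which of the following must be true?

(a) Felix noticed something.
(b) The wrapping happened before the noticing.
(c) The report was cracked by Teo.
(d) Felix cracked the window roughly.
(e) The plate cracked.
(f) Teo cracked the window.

(a), (b), (f)

(a) Entailed — every conjunct here is already in the original noticing event.
(b) Entailed — the narrative places the wrapping before the noticing.
(c) Not entailed — Teo cracked the window, not the report; the report belongs to the wrapping event.
(d) Not entailed — the passage has Teo cracking the window, not Felix.
(e) Not entailed — the window is what cracked, not the plate.
(f) Entailed — this follows by dropping conjuncts from the cracking event's description.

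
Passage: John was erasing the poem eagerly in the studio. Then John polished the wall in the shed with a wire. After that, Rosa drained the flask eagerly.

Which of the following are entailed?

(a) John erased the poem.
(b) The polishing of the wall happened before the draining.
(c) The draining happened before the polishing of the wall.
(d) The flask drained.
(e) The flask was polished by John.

(b), (d)

(a) Not entailed — 'was erasing' is progressive on an accomplishment; it does not entail the completed 'erased'.
(b) Entailed — the narrative places the polishing before the draining.
(c) Not entailed — the narrative places the polishing before the draining, not after.
(d) Entailed — 'Rosa drained the flask' is causative; it entails the inchoative 'the flask drained'.
(e) Not entailed — John polished the wall, not the flask; the flask belongs to the draining event.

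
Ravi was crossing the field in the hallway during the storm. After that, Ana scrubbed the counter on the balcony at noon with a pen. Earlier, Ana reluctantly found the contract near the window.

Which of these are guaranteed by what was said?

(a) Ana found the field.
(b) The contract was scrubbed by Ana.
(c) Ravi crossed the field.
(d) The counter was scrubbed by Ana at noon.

(d)

(a) Not entailed — Ana found the contract, not the field; the field belongs to the crossing event.
(b) Not entailed — Ana scrubbed the counter, not the contract; the contract belongs to the finding event.
(c) Not entailed — 'was crossing' is progressive on an accomplishment; it does not entail the completed 'crossed'.
(d) Entailed — the original entails any weakening of itself; this just drops 'with a pen', 'on the balcony'.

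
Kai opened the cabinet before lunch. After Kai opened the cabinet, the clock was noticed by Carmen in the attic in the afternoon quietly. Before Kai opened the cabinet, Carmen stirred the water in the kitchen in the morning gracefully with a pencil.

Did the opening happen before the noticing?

yes

The narrative orders the opening before the noticing.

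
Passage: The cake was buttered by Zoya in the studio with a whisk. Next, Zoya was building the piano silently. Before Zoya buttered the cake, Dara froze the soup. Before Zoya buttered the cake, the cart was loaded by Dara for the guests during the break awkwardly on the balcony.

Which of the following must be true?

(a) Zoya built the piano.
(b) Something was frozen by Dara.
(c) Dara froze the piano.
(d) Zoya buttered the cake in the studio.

(a) Not entailed — 'was building' is progressive on an accomplishment; it does not entail the completed 'built'.
(b) Entailed — this follows by dropping conjuncts from the freezing event's description.
(c) Not entailed — Dara froze the soup, not the piano; the piano belongs to the building event.
(d) Entailed — every conjunct here is already in the original buttering event.

(b), (d)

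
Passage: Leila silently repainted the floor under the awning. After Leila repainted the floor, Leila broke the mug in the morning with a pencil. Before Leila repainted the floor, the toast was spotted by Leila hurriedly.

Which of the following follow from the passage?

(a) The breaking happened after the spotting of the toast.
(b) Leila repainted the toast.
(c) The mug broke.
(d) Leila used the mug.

(a), (c)

(a) Entailed — the narrative places the spotting before the breaking.
(b) Not entailed — Leila repainted the floor, not the toast; the toast belongs to the spotting event.
(c) Entailed — 'Leila broke the mug' is causative; it entails the inchoative 'the mug broke'.
(d) Not entailed — the mug is the patient, not an instrument — Leila used a pencil.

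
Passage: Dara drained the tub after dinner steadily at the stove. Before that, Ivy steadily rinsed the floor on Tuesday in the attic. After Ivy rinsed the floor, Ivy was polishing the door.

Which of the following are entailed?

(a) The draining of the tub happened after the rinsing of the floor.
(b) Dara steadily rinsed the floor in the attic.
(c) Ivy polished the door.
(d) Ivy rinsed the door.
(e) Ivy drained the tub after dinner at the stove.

(a) Entailed — the narrative places the rinsing before the draining.
(b) Not entailed — the passage has Ivy rinsing the floor, not Dara.
(c) Entailed — 'polish' is an activity; 'was polishing' entails that some polishing happened, so 'polished' holds.
(d) Not entailed — Ivy rinsed the floor, not the door; the door belongs to the polishing event.
(e) Not entailed — the passage has Dara draining the tub, not Ivy.

(a), (c)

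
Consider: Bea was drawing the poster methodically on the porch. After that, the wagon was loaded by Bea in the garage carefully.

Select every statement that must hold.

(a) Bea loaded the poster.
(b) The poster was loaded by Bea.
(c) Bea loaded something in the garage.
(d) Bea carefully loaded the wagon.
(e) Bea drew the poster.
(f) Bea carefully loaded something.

(a) Not entailed — Bea loaded the wagon, not the poster; the poster belongs to the drawing event.
(b) Not entailed — Bea loaded the wagon, not the poster; the poster belongs to the drawing event.
(c) Entailed — every conjunct here is already in the original loading event.
(d) Entailed — dropping 'in the garage' leaves a sub-description the original still satisfies.
(e) Not entailed — 'was drawing' is progressive on an accomplishment; it does not entail the completed 'drew'.
(f) Entailed — dropping 'in the garage' and generalizing the patient leaves a sub-description the original still satisfies.

(c), (d), (f)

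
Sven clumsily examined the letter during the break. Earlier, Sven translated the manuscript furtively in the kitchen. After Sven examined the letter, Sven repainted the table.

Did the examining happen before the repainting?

The narrative orders the examining before the repainting.

yes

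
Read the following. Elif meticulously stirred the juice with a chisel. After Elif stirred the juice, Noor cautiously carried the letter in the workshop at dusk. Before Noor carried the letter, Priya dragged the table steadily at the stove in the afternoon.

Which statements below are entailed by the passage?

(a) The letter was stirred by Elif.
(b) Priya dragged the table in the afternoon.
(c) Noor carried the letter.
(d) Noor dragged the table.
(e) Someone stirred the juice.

(a) Not entailed — Elif stirred the juice, not the letter; the letter belongs to the carrying event.
(b) Entailed — the original entails any weakening of itself; this just drops 'steadily', 'at the stove'.
(c) Entailed — the original entails any weakening of itself; this just drops 'at dusk', 'cautiously', 'in the workshop'.
(d) Not entailed — the passage has Priya dragging the table, not Noor.
(e) Entailed — this follows by dropping conjuncts from the stirring event's description.

(b), (c), (e)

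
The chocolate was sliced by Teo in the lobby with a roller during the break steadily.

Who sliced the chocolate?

'Teo' marks the agent of the slicing event.

Teo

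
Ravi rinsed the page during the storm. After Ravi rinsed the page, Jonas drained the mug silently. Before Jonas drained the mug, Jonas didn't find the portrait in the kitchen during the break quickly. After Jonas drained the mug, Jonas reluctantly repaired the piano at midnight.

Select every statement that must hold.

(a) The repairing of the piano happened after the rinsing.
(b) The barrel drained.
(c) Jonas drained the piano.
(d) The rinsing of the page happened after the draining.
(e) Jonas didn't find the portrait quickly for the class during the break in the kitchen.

(a), (e)

(a) Entailed — the narrative places the rinsing before the repairing.
(b) Not entailed — the mug is what drained, not the barrel.
(c) Not entailed — Jonas drained the mug, not the piano; the piano belongs to the repairing event.
(d) Not entailed — the narrative places the rinsing before the draining, not after.
(e) Entailed — under negation, adding a further restriction is entailed: if no such finding event occurred, none occurred for the class either.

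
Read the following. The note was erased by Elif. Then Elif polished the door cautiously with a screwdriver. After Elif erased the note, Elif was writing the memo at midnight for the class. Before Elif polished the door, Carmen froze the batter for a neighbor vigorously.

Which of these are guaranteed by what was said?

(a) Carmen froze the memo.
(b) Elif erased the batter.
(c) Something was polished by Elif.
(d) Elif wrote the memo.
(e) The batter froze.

(c), (e)

(a) Not entailed — Carmen froze the batter, not the memo; the memo belongs to the writing event.
(b) Not entailed — Elif erased the note, not the batter; the batter belongs to the freezing event.
(c) Entailed — the original entails any weakening of itself; this just drops 'cautiously', 'with a screwdriver' and generalizes the patient.
(d) Not entailed — 'was writing' is progressive on an accomplishment; it does not entail the completed 'wrote'.
(e) Entailed — 'Carmen froze the batter' is causative; it entails the inchoative 'the batter froze'.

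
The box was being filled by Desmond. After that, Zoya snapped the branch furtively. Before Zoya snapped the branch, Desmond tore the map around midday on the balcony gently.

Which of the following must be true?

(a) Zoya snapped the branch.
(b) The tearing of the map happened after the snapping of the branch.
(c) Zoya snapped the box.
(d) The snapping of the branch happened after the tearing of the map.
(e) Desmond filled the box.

(a), (d)

(a) Entailed — the original entails any weakening of itself; this just drops 'furtively'.
(b) Not entailed — the narrative places the tearing before the snapping, not after.
(c) Not entailed — Zoya snapped the branch, not the box; the box belongs to the filling event.
(d) Entailed — the narrative places the tearing before the snapping.
(e) Not entailed — 'was filling' is progressive on an accomplishment; it does not entail the completed 'filled'.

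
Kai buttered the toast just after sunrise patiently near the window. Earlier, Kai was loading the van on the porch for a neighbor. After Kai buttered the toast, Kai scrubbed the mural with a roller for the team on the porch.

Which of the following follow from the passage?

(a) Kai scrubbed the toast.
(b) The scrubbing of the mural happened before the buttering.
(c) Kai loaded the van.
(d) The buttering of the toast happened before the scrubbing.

(a) Not entailed — Kai scrubbed the mural, not the toast; the toast belongs to the buttering event.
(b) Not entailed — the narrative places the buttering before the scrubbing, not after.
(c) Not entailed — 'was loading' is progressive on an accomplishment; it does not entail the completed 'loaded'.
(d) Entailed — the narrative places the buttering before the scrubbing.

(d)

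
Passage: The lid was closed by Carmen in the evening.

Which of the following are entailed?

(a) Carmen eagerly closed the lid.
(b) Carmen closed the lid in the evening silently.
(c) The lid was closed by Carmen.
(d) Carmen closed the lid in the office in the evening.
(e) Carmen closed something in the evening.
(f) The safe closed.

(a) Not entailed — 'eagerly' adds information not in the original event.
(b) Not entailed — 'silently' adds information not in the original event.
(c) Entailed — this follows by dropping conjuncts from the closing event's description.
(d) Not entailed — 'in the office' adds information not in the original event.
(e) Entailed — the original entails any weakening of itself; this just generalizes the patient.
(f) Not entailed — the lid is what closed, not the safe.

(c), (e)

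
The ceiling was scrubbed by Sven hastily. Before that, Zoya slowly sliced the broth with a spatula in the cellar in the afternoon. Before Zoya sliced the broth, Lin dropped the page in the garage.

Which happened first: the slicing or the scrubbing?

The connectives place the slicing before the scrubbing.

the slicing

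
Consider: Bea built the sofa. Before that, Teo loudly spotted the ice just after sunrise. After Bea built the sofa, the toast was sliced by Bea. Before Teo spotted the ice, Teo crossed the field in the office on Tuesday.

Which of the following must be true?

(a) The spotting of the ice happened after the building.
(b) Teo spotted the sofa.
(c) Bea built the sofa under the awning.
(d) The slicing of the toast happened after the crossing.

(a) Not entailed — the narrative places the spotting before the building, not after.
(b) Not entailed — Teo spotted the ice, not the sofa; the sofa belongs to the building event.
(c) Not entailed — 'under the awning' adds information not in the original event.
(d) Entailed — the narrative places the crossing before the slicing.

(d)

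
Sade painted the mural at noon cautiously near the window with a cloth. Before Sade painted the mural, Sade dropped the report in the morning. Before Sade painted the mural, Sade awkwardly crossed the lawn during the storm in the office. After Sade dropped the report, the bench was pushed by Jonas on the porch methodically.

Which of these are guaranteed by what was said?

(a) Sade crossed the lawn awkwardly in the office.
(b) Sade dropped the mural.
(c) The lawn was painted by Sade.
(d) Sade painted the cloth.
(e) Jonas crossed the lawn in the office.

(a)

(a) Entailed — every conjunct here is already in the original crossing event.
(b) Not entailed — Sade dropped the report, not the mural; the mural belongs to the painting event.
(c) Not entailed — Sade painted the mural, not the lawn; the lawn belongs to the crossing event.
(d) Not entailed — the cloth is the instrument, not what was painted.
(e) Not entailed — the passage has Sade crossing the lawn, not Jonas.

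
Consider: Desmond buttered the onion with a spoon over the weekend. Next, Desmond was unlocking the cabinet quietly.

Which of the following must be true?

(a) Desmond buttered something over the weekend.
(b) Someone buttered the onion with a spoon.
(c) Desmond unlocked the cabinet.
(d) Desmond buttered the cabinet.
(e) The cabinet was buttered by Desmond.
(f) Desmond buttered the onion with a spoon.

(a) Entailed — the original entails any weakening of itself; this just drops 'with a spoon' and generalizes the patient.
(b) Entailed — every conjunct here is already in the original buttering event.
(c) Not entailed — 'was unlocking' is progressive on an accomplishment; it does not entail the completed 'unlocked'.
(d) Not entailed — Desmond buttered the onion, not the cabinet; the cabinet belongs to the unlocking event.
(e) Not entailed — Desmond buttered the onion, not the cabinet; the cabinet belongs to the unlocking event.
(f) Entailed — dropping 'over the weekend' leaves a sub-description the original still satisfies.

(a), (b), (f)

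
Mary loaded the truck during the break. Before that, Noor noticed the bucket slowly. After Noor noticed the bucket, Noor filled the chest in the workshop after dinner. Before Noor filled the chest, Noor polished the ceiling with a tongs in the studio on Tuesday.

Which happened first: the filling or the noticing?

The connectives place the noticing before the filling.

the noticing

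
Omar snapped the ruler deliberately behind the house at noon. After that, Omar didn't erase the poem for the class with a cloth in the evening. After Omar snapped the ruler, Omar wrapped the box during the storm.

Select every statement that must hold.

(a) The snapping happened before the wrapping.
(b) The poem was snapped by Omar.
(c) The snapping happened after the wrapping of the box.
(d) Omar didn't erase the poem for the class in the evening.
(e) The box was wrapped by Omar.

(a) Entailed — the narrative places the snapping before the wrapping.
(b) Not entailed — Omar snapped the ruler, not the poem; the poem belongs to the erasing event.
(c) Not entailed — the narrative places the snapping before the wrapping, not after.
(d) Not entailed — dropping 'with a cloth' under negation is not valid — the original leaves open that Omar erased the poem some other way.
(e) Entailed — every conjunct here is already in the original wrapping event.

(a), (e)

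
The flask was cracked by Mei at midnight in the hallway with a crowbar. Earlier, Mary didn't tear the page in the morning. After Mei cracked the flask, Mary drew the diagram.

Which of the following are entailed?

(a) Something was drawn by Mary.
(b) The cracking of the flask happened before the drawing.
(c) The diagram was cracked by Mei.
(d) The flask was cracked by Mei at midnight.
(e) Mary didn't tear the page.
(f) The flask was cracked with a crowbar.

(a) Entailed — the original entails any weakening of itself; this just generalizes the patient.
(b) Entailed — the narrative places the cracking before the drawing.
(c) Not entailed — Mei cracked the flask, not the diagram; the diagram belongs to the drawing event.
(d) Entailed — dropping 'in the hallway', 'with a crowbar' leaves a sub-description the original still satisfies.
(e) Not entailed — dropping 'in the morning' under negation is not valid — the original leaves open that Mary tore the page some other way.
(f) Entailed — dropping 'at midnight', 'in the hallway' and generalizing the agent leaves a sub-description the original still satisfies.

(a), (b), (d), (f)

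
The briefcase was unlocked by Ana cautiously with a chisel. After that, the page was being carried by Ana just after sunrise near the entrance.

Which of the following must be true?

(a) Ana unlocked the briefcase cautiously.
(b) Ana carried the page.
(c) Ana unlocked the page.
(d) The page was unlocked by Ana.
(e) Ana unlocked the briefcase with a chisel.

(a) Entailed — this follows by dropping conjuncts from the unlocking event's description.
(b) Entailed — 'carry' is an activity; 'was carrying' entails that some carrying happened, so 'carried' holds.
(c) Not entailed — Ana unlocked the briefcase, not the page; the page belongs to the carrying event.
(d) Not entailed — Ana unlocked the briefcase, not the page; the page belongs to the carrying event.
(e) Entailed — this follows by dropping conjuncts from the unlocking event's description.

(a), (b), (e)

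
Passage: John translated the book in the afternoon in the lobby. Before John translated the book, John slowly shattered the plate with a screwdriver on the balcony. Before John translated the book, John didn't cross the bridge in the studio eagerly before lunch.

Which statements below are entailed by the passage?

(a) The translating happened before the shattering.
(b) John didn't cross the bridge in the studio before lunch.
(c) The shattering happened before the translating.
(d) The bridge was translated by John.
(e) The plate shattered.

(c), (e)

(a) Not entailed — the narrative places the shattering before the translating, not after.
(b) Not entailed — dropping 'eagerly' under negation is not valid — the original leaves open that John crossed the bridge some other way.
(c) Entailed — the narrative places the shattering before the translating.
(d) Not entailed — John translated the book, not the bridge; the bridge belongs to the crossing event.
(e) Entailed — 'John shattered the plate' is causative; it entails the inchoative 'the plate shattered'.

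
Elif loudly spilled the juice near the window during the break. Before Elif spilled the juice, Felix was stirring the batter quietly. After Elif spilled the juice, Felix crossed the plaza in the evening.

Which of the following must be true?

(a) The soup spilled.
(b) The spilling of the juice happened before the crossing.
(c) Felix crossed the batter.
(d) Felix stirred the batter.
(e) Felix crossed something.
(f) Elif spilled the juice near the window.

(b), (d), (e), (f)

(a) Not entailed — the juice is what spilled, not the soup.
(b) Entailed — the narrative places the spilling before the crossing.
(c) Not entailed — Felix crossed the plaza, not the batter; the batter belongs to the stirring event.
(d) Entailed — 'stir' is an activity; 'was stirring' entails that some stirring happened, so 'stirred' holds.
(e) Entailed — dropping 'in the evening' and generalizing the patient leaves a sub-description the original still satisfies.
(f) Entailed — every conjunct here is already in the original spilling event.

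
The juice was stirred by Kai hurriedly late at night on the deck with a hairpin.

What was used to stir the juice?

'with a hairpin' marks the instrument of the stirring event.

a hairpin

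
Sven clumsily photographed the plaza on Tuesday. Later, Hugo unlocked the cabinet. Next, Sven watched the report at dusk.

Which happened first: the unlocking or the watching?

the unlocking

The connectives place the unlocking before the watching.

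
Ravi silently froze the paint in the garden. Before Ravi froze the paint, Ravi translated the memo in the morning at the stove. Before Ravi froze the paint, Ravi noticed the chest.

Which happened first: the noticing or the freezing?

The connectives place the noticing before the freezing.

the noticing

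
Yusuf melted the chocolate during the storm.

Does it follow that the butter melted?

Nothing is said about any butter; only the chocolate is affected.

no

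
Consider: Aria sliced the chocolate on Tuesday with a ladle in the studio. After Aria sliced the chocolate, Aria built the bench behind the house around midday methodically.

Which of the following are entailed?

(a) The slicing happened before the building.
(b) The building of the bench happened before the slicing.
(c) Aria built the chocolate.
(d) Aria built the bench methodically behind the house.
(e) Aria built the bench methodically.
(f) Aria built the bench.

(a), (d), (e), (f)

(a) Entailed — the narrative places the slicing before the building.
(b) Not entailed — the narrative places the slicing before the building, not after.
(c) Not entailed — Aria built the bench, not the chocolate; the chocolate belongs to the slicing event.
(d) Entailed — this follows by dropping conjuncts from the building event's description.
(e) Entailed — every conjunct here is already in the original building event.
(f) Entailed — dropping 'methodically', 'behind the house', 'around midday' leaves a sub-description the original still satisfies.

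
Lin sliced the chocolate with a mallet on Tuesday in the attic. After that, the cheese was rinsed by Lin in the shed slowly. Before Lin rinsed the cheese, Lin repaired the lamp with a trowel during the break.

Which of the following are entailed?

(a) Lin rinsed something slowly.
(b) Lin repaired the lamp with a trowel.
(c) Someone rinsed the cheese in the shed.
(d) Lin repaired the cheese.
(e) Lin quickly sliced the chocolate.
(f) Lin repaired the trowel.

(a), (b), (c)

(a) Entailed — dropping 'in the shed' and generalizing the patient leaves a sub-description the original still satisfies.
(b) Entailed — this follows by dropping conjuncts from the repairing event's description.
(c) Entailed — every conjunct here is already in the original rinsing event.
(d) Not entailed — Lin repaired the lamp, not the cheese; the cheese belongs to the rinsing event.
(e) Not entailed — 'quickly' adds information not in the original event.
(f) Not entailed — the trowel is the instrument, not what was repaired.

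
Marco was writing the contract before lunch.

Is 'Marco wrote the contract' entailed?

no

'was writing' is progressive; for an accomplishment like 'write the contract', it doesn't entail completion.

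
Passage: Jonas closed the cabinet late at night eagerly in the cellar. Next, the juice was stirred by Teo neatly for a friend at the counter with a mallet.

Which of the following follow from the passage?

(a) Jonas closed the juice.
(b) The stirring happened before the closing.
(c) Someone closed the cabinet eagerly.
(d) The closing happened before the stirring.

(a) Not entailed — Jonas closed the cabinet, not the juice; the juice belongs to the stirring event.
(b) Not entailed — the narrative places the closing before the stirring, not after.
(c) Entailed — the original entails any weakening of itself; this just drops 'late at night', 'in the cellar' and generalizes the agent.
(d) Entailed — the narrative places the closing before the stirring.

(c), (d)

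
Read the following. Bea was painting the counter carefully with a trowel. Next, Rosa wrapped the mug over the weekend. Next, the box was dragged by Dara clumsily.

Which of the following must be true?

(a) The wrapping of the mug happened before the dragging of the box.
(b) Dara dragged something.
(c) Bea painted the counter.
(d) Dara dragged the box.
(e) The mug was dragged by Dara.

(a), (b), (d)

(a) Entailed — the narrative places the wrapping before the dragging.
(b) Entailed — the original entails any weakening of itself; this just drops 'clumsily' and generalizes the patient.
(c) Not entailed — 'was painting' is progressive on an accomplishment; it does not entail the completed 'painted'.
(d) Entailed — dropping 'clumsily' leaves a sub-description the original still satisfies.
(e) Not entailed — Dara dragged the box, not the mug; the mug belongs to the wrapping event.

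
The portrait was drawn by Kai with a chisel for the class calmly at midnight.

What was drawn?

the portrait

'the portrait' marks the patient of the drawing event.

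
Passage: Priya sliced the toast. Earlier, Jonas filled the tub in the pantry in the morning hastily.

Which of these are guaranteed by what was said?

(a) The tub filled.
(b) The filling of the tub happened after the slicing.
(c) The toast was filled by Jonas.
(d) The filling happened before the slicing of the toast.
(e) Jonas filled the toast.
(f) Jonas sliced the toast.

(a) Entailed — 'Jonas filled the tub' is causative; it entails the inchoative 'the tub filled'.
(b) Not entailed — the narrative places the filling before the slicing, not after.
(c) Not entailed — Jonas filled the tub, not the toast; the toast belongs to the slicing event.
(d) Entailed — the narrative places the filling before the slicing.
(e) Not entailed — Jonas filled the tub, not the toast; the toast belongs to the slicing event.
(f) Not entailed — the passage has Priya slicing the toast, not Jonas.

(a), (d)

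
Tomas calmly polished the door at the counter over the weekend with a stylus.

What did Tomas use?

a stylus

'with a stylus' marks the instrument of the polishing event.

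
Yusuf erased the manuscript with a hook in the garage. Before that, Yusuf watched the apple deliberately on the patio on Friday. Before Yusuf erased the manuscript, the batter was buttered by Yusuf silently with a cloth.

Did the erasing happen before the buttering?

The narrative orders the buttering before the erasing.

no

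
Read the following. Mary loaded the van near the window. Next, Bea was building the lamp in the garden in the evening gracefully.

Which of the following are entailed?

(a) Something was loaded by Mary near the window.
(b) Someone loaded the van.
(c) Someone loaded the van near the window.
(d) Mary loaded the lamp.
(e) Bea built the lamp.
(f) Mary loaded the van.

(a), (b), (c), (f)

(a) Entailed — the original entails any weakening of itself; this just generalizes the patient.
(b) Entailed — the original entails any weakening of itself; this just drops 'near the window' and generalizes the agent.
(c) Entailed — every conjunct here is already in the original loading event.
(d) Not entailed — Mary loaded the van, not the lamp; the lamp belongs to the building event.
(e) Not entailed — 'was building' is progressive on an accomplishment; it does not entail the completed 'built'.
(f) Entailed — every conjunct here is already in the original loading event.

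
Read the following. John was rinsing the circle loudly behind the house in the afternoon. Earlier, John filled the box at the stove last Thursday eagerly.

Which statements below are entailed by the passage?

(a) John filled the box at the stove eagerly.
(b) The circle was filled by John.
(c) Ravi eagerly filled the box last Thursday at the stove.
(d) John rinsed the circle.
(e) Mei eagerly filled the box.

(a) Entailed — every conjunct here is already in the original filling event.
(b) Not entailed — John filled the box, not the circle; the circle belongs to the rinsing event.
(c) Not entailed — the passage has John filling the box, not Ravi.
(d) Entailed — 'rinse' is an activity; 'was rinsing' entails that some rinsing happened, so 'rinsed' holds.
(e) Not entailed — the passage has John filling the box, not Mei.

(a), (d)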